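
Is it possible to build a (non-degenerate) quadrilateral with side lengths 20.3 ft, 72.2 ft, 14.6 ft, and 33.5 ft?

No

For a quadrilateral, each side must be shorter than the sum of the others.
Here the longest side is 72.2, but the remaining 3 sides sum to only 68.4.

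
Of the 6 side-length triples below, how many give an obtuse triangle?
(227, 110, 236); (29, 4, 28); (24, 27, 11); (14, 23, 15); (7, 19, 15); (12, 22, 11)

(227,110,236): 110²+227² = 63629 > 55696 = 236² → acute
(29,4,28): 4²+28² = 800 < 841 = 29² → obtuse
(24,27,11): 11²+24² = 697 < 729 = 27² → obtuse
(14,23,15): 14²+15² = 421 < 529 = 23² → obtuse
(7,19,15): 7²+15² = 274 < 361 = 19² → obtuse
(12,22,11): 11²+12² = 265 < 484 = 22² → obtuse
5 of the 6 are obtuse.

5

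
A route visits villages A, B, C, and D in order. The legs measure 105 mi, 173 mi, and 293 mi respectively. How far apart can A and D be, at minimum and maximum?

The maximum is all hops collinear in one direction: 105 + 173 + 293 = 571.
The longest hop is 293; the others sum to 278. Folding the others back against it leaves at least 293 − 278 = 15.

15 ≤ AD ≤ 571 mi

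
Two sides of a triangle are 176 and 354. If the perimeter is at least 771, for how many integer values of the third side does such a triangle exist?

Triangle inequality: 178 < x < 530. Perimeter ≥ 771 gives x ≥ 771 − 176 − 354 = 241.
So 241 ≤ x < 530; integers 241 through 529: 289 values.

289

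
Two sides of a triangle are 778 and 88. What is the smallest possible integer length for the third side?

The third side must be strictly greater than |778 − 88| = 690.
The smallest integer above 690 is 691.

691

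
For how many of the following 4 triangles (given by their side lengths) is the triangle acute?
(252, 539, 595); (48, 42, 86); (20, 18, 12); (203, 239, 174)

(252,539,595): 252²+539² = 354025 = 595² → right
(48,42,86): 42²+48² = 4068 < 7396 = 86² → obtuse
(20,18,12): 12²+18² = 468 > 400 = 20² → acute
(203,239,174): 174²+203² = 71485 > 57121 = 239² → acute
2 of the 4 are acute.

2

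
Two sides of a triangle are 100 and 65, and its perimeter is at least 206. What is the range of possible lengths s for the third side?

Triangle inequality alone gives 35 < s < 165.
The perimeter condition gives s ≥ 206 − 100 − 65 = 41.
Intersecting the two: 41 ≤ s < 165.

41 ≤ s < 165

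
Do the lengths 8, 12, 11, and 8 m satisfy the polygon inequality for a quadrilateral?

A quadrilateral exists iff every side is shorter than the sum of the others — equivalently, the longest side is less than the sum of the rest.
Longest side 12 < 27 (sum of the remaining 3), so yes.

Yes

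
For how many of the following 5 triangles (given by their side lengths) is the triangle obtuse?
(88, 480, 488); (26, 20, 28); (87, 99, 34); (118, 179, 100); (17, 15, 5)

3

(88,480,488): 88²+480² = 238144 = 488² → right
(26,20,28): 20²+26² = 1076 > 784 = 28² → acute
(87,99,34): 34²+87² = 8725 < 9801 = 99² → obtuse
(118,179,100): 100²+118² = 23924 < 32041 = 179² → obtuse
(17,15,5): 5²+15² = 250 < 289 = 17² → obtuse
3 of the 5 are obtuse.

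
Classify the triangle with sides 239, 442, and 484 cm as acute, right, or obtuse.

Compare the square of the longest side to the sum of squares of the other two: 239² + 442² = 252485 > 234256 = 484².

acute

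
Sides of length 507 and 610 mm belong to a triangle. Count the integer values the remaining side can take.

The third side lies in the open interval (103, 1117).
Integers from 104 to 1116 inclusive: 1116 − 104 + 1 = 1013.

1013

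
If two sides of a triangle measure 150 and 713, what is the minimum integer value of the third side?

The third side must be strictly greater than |150 − 713| = 563.
The smallest integer above 563 is 564.

564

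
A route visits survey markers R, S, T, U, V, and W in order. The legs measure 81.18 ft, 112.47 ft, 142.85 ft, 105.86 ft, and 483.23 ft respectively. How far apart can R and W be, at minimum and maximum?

40.87 ≤ RW ≤ 925.59 ft

The maximum is all hops collinear in one direction: 81.18 + 112.47 + 142.85 + 105.86 + 483.23 = 925.59.
The longest hop is 483.23; the others sum to 442.36. Folding the others back against it leaves at least 483.23 − 442.36 = 40.87.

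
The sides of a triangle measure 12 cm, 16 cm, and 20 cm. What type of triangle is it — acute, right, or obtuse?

right

Compare the square of the longest side to the sum of squares of the other two: 12² + 16² = 400 = 20².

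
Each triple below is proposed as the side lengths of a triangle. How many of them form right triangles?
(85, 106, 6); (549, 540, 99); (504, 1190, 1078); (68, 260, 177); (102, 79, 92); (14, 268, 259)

2

(85,106,6): 6+85 ≤ 106, not a triangle
(549,540,99): 99²+540² = 301401 = 549² → right
(504,1190,1078): 504²+1078² = 1416100 = 1190² → right
(68,260,177): 68+177 ≤ 260, not a triangle
(102,79,92): 79²+92² = 14705 > 10404 = 102² → acute
(14,268,259): 14²+259² = 67277 < 71824 = 268² → obtuse
2 of the 6 are right.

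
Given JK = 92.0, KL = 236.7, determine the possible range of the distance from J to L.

144.7 ≤ JL ≤ 328.7

By the triangle inequality, |92.0 − 236.7| ≤ JL ≤ 92.0 + 236.7.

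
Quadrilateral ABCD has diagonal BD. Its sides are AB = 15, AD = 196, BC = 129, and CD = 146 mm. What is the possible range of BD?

181 < BD < 211

From triangle ABD: |15 − 196| < BD < 15 + 196, i.e. 181 < BD < 211.
From triangle CBD: 17 < BD < 275.
Both must hold, so BD lies in the intersection.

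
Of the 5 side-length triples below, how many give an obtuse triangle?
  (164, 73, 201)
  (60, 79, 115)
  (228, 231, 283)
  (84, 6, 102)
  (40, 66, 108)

(164,73,201): 73²+164² = 32225 < 40401 = 201² → obtuse
(60,79,115): 60²+79² = 9841 < 13225 = 115² → obtuse
(228,231,283): 228²+231² = 105345 > 80089 = 283² → acute
(84,6,102): 6+84 ≤ 102, not a triangle
(40,66,108): 40+66 ≤ 108, not a triangle
2 of the 5 are obtuse.

2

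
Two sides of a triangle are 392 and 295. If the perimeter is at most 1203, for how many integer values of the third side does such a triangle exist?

419

Triangle inequality: 97 < x < 687. Perimeter ≤ 1203 gives x ≤ 1203 − 392 − 295 = 516.
So 97 < x ≤ 516; integers 98 through 516: 419 values.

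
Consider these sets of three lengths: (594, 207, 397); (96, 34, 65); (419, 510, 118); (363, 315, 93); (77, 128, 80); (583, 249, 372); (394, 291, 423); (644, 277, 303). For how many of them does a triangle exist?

(207,397,594): 207+397 > 594 → valid
(34,65,96): 34+65 > 96 → valid
(118,419,510): 118+419 > 510 → valid
(93,315,363): 93+315 > 363 → valid
(77,80,128): 77+80 > 128 → valid
(249,372,583): 249+372 > 583 → valid
(291,394,423): 291+394 > 423 → valid
(277,303,644): 277+303 ≤ 644 → not valid
7 of the 8 triples form a triangle.

7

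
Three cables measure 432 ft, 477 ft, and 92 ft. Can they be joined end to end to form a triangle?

The longest side is 477, and the other two sum to 524.
Since 524 > 477, the triangle inequality holds.

Yes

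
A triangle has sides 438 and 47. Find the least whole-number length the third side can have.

The third side must be strictly greater than |438 − 47| = 391.
The smallest integer above 391 is 392.

392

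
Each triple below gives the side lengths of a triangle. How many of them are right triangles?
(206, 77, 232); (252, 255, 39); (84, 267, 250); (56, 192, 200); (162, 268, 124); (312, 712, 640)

(206,77,232): 77²+206² = 48365 < 53824 = 232² → obtuse
(252,255,39): 39²+252² = 65025 = 255² → right
(84,267,250): 84²+250² = 69556 < 71289 = 267² → obtuse
(56,192,200): 56²+192² = 40000 = 200² → right
(162,268,124): 124²+162² = 41620 < 71824 = 268² → obtuse
(312,712,640): 312²+640² = 506944 = 712² → right
3 of the 6 are right.

3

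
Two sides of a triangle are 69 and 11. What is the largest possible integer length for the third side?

The third side must be strictly less than 69 + 11 = 80.
The largest integer below 80 is 79.

79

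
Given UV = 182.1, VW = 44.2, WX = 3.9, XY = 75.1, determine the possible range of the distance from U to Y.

58.9 ≤ UY ≤ 305.3

The maximum is all hops collinear in one direction: 182.1 + 44.2 + 3.9 + 75.1 = 305.3.
The longest hop is 182.1; the others sum to 123.2. Folding the others back against it leaves at least 182.1 − 123.2 = 58.9.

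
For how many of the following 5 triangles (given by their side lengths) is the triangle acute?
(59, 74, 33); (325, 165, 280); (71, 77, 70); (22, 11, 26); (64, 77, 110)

1

(59,74,33): 33²+59² = 4570 < 5476 = 74² → obtuse
(325,165,280): 165²+280² = 105625 = 325² → right
(71,77,70): 70²+71² = 9941 > 5929 = 77² → acute
(22,11,26): 11²+22² = 605 < 676 = 26² → obtuse
(64,77,110): 64²+77² = 10025 < 12100 = 110² → obtuse
1 of the 5 is acute.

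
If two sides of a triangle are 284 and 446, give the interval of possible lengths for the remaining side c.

By the triangle inequality, c must be less than 284 + 446 = 730 and greater than |284 − 446| = 162.

162 < c < 730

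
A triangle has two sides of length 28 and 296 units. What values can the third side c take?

By the triangle inequality, c must be less than 28 + 296 = 324 and greater than |28 − 296| = 268.

268 < c < 324 (units)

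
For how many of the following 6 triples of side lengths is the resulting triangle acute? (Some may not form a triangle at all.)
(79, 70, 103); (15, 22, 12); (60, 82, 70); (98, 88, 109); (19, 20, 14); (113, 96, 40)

4

(79,70,103): 70²+79² = 11141 > 10609 = 103² → acute
(15,22,12): 12²+15² = 369 < 484 = 22² → obtuse
(60,82,70): 60²+70² = 8500 > 6724 = 82² → acute
(98,88,109): 88²+98² = 17348 > 11881 = 109² → acute
(19,20,14): 14²+19² = 557 > 400 = 20² → acute
(113,96,40): 40²+96² = 10816 < 12769 = 113² → obtuse
4 of the 6 are acute.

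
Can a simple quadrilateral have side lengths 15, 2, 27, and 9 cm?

No

For a quadrilateral, each side must be shorter than the sum of the others.
Here the longest side is 27, but the remaining 3 sides sum to only 26.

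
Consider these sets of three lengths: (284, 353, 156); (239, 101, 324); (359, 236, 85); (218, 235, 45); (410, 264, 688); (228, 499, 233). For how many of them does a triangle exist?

(156,284,353): 156+284 > 353 → valid
(101,239,324): 101+239 > 324 → valid
(85,236,359): 85+236 ≤ 359 → not valid
(45,218,235): 45+218 > 235 → valid
(264,410,688): 264+410 ≤ 688 → not valid
(228,233,499): 228+233 ≤ 499 → not valid
3 of the 6 triples form a triangle.

3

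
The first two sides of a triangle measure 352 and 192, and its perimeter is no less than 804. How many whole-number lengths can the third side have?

284

Triangle inequality: 160 < x < 544. Perimeter ≥ 804 gives x ≥ 804 − 352 − 192 = 260.
So 260 ≤ x < 544; integers 260 through 543: 284 values.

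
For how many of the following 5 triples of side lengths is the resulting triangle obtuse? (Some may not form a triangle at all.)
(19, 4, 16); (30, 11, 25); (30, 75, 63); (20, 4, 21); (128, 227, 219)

4

(19,4,16): 4²+16² = 272 < 361 = 19² → obtuse
(30,11,25): 11²+25² = 746 < 900 = 30² → obtuse
(30,75,63): 30²+63² = 4869 < 5625 = 75² → obtuse
(20,4,21): 4²+20² = 416 < 441 = 21² → obtuse
(128,227,219): 128²+219² = 64345 > 51529 = 227² → acute
4 of the 5 are obtuse.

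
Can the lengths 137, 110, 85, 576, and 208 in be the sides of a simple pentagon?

No

For a pentagon, each side must be shorter than the sum of the others.
Here the longest side is 576, but the remaining 4 sides sum to only 540.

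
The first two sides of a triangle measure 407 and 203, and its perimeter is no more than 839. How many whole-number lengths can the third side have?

25

Triangle inequality: 204 < x < 610. Perimeter ≤ 839 gives x ≤ 839 − 407 − 203 = 229.
So 204 < x ≤ 229; integers 205 through 229: 25 values.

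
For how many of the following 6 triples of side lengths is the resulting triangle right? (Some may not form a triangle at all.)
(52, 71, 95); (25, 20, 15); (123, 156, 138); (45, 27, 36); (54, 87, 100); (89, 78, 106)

2

(52,71,95): 52²+71² = 7745 < 9025 = 95² → obtuse
(25,20,15): 15²+20² = 625 = 25² → right
(123,156,138): 123²+138² = 34173 > 24336 = 156² → acute
(45,27,36): 27²+36² = 2025 = 45² → right
(54,87,100): 54²+87² = 10485 > 10000 = 100² → acute
(89,78,106): 78²+89² = 14005 > 11236 = 106² → acute
2 of the 6 are right.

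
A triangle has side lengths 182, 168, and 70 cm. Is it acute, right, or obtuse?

right

Compare the square of the longest side to the sum of squares of the other two: 70² + 168² = 33124 = 182².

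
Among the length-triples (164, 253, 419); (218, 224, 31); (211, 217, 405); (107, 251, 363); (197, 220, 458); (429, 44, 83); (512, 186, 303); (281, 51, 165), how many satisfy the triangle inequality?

(164,253,419): 164+253 ≤ 419 → not valid
(31,218,224): 31+218 > 224 → valid
(211,217,405): 211+217 > 405 → valid
(107,251,363): 107+251 ≤ 363 → not valid
(197,220,458): 197+220 ≤ 458 → not valid
(44,83,429): 44+83 ≤ 429 → not valid
(186,303,512): 186+303 ≤ 512 → not valid
(51,165,281): 51+165 ≤ 281 → not valid
2 of the 8 triples form a triangle.

2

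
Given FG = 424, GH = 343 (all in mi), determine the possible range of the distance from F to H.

By the triangle inequality, |424 − 343| ≤ FH ≤ 424 + 343.

81 ≤ FH ≤ 767 mi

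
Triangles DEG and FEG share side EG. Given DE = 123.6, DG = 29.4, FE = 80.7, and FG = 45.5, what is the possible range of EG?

From triangle DEG: |123.6 − 29.4| < EG < 123.6 + 29.4, i.e. 94.2 < EG < 153.0.
From triangle FEG: 35.2 < EG < 126.2.
Both must hold, so EG lies in the intersection.

94.2 < EG < 126.2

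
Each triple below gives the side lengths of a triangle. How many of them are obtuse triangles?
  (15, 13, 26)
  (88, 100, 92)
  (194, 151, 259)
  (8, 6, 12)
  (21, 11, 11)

4

(15,13,26): 13²+15² = 394 < 676 = 26² → obtuse
(88,100,92): 88²+92² = 16208 > 10000 = 100² → acute
(194,151,259): 151²+194² = 60437 < 67081 = 259² → obtuse
(8,6,12): 6²+8² = 100 < 144 = 12² → obtuse
(21,11,11): 11²+11² = 242 < 441 = 21² → obtuse
4 of the 5 are obtuse.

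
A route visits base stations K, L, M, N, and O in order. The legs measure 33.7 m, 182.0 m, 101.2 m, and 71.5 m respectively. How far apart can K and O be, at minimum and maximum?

The maximum is all hops collinear in one direction: 33.7 + 182.0 + 101.2 + 71.5 = 388.4.
The longest hop is 182.0; the others sum to 206.4. Since 182.0 ≤ 206.4, the path can fold back on itself completely, so the minimum distance is 0.

0 ≤ KO ≤ 388.4 m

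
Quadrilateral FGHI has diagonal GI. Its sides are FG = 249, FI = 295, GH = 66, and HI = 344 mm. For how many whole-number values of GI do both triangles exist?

131

From triangle FGI: 46 < GI < 544.
From triangle HGI: 278 < GI < 410.
Intersection: 278 < GI < 410, so integers 279 through 409: 131 values.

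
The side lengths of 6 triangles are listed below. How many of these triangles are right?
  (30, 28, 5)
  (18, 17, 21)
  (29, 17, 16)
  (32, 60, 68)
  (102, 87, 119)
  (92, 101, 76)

(30,28,5): 5²+28² = 809 < 900 = 30² → obtuse
(18,17,21): 17²+18² = 613 > 441 = 21² → acute
(29,17,16): 16²+17² = 545 < 841 = 29² → obtuse
(32,60,68): 32²+60² = 4624 = 68² → right
(102,87,119): 87²+102² = 17973 > 14161 = 119² → acute
(92,101,76): 76²+92² = 14240 > 10201 = 101² → acute
1 of the 6 is right.

1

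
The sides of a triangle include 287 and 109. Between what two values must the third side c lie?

178 < c < 396

By the triangle inequality, c must be less than 287 + 109 = 396 and greater than |287 − 109| = 178.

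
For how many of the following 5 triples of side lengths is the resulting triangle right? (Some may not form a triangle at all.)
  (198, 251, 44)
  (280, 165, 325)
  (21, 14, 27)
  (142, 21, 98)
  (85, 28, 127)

(198,251,44): 44+198 ≤ 251, not a triangle
(280,165,325): 165²+280² = 105625 = 325² → right
(21,14,27): 14²+21² = 637 < 729 = 27² → obtuse
(142,21,98): 21+98 ≤ 142, not a triangle
(85,28,127): 28+85 ≤ 127, not a triangle
1 of the 5 is right.

1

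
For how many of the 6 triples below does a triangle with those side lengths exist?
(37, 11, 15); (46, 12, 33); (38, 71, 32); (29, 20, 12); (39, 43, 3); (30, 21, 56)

(11,15,37): 11+15 ≤ 37 → not valid
(12,33,46): 12+33 ≤ 46 → not valid
(32,38,71): 32+38 ≤ 71 → not valid
(12,20,29): 12+20 > 29 → valid
(3,39,43): 3+39 ≤ 43 → not valid
(21,30,56): 21+30 ≤ 56 → not valid
1 of the 6 triples forms a triangle.

1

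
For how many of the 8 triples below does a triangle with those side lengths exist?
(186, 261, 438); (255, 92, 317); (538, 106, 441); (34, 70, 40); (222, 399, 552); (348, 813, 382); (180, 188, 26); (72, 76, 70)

(186,261,438): 186+261 > 438 → valid
(92,255,317): 92+255 > 317 → valid
(106,441,538): 106+441 > 538 → valid
(34,40,70): 34+40 > 70 → valid
(222,399,552): 222+399 > 552 → valid
(348,382,813): 348+382 ≤ 813 → not valid
(26,180,188): 26+180 > 188 → valid
(70,72,76): 70+72 > 76 → valid
7 of the 8 triples form a triangle.

7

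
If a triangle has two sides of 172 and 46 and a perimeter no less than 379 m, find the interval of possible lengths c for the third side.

Triangle inequality alone gives 126 < c < 218.
The perimeter condition gives c ≥ 379 − 172 − 46 = 161.
Intersecting the two: 161 ≤ c < 218.

161 ≤ c < 218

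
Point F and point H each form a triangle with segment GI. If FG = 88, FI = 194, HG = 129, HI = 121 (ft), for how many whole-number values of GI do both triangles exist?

From triangle FGI: 106 < GI < 282.
From triangle HGI: 8 < GI < 250.
Intersection: 106 < GI < 250, so integers 107 through 249: 143 values.

143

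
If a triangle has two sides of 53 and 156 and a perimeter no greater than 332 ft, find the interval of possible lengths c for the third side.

Triangle inequality alone gives 103 < c < 209.
The perimeter condition gives c ≤ 332 − 53 − 156 = 123.
Intersecting the two: 103 < c ≤ 123.

103 < c ≤ 123 ft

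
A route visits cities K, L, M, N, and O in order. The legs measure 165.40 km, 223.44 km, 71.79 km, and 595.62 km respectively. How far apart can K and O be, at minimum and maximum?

134.99 ≤ KO ≤ 1056.25 km

The maximum is all hops collinear in one direction: 165.40 + 223.44 + 71.79 + 595.62 = 1056.25.
The longest hop is 595.62; the others sum to 460.63. Folding the others back against it leaves at least 595.62 − 460.63 = 134.99.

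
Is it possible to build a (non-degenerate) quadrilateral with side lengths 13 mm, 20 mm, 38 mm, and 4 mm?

No

For a quadrilateral, each side must be shorter than the sum of the others.
Here the longest side is 38, but the remaining 3 sides sum to only 37.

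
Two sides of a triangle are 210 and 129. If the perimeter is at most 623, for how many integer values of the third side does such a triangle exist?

Triangle inequality: 81 < x < 339. Perimeter ≤ 623 gives x ≤ 623 − 210 − 129 = 284.
So 81 < x ≤ 284; integers 82 through 284: 203 values.

203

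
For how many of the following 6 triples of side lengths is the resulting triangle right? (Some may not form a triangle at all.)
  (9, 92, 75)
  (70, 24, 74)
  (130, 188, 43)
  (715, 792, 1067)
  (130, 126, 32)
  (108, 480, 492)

(9,92,75): 9+75 ≤ 92, not a triangle
(70,24,74): 24²+70² = 5476 = 74² → right
(130,188,43): 43+130 ≤ 188, not a triangle
(715,792,1067): 715²+792² = 1138489 = 1067² → right
(130,126,32): 32²+126² = 16900 = 130² → right
(108,480,492): 108²+480² = 242064 = 492² → right
4 of the 6 are right.

4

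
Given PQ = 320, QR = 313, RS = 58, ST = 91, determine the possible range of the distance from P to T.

The maximum is all hops collinear in one direction: 320 + 313 + 58 + 91 = 782.
The longest hop is 320; the others sum to 462. Since 320 ≤ 462, the path can fold back on itself completely, so the minimum distance is 0.

0 ≤ PT ≤ 782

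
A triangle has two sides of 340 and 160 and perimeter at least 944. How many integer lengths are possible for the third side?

56

Triangle inequality: 180 < x < 500. Perimeter ≥ 944 gives x ≥ 944 − 340 − 160 = 444.
So 444 ≤ x < 500; integers 444 through 499: 56 values.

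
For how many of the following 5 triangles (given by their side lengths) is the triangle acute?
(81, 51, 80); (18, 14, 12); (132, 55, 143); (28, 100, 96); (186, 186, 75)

3

(81,51,80): 51²+80² = 9001 > 6561 = 81² → acute
(18,14,12): 12²+14² = 340 > 324 = 18² → acute
(132,55,143): 55²+132² = 20449 = 143² → right
(28,100,96): 28²+96² = 10000 = 100² → right
(186,186,75): 75²+186² = 40221 > 34596 = 186² → acute
3 of the 5 are acute.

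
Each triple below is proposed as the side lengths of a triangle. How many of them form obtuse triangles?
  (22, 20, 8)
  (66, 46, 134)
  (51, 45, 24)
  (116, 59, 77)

(22,20,8): 8²+20² = 464 < 484 = 22² → obtuse
(66,46,134): 46+66 ≤ 134, not a triangle
(51,45,24): 24²+45² = 2601 = 51² → right
(116,59,77): 59²+77² = 9410 < 13456 = 116² → obtuse
2 of the 4 are obtuse.

2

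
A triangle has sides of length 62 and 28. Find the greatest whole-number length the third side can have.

The third side must be strictly less than 62 + 28 = 90.
The largest integer below 90 is 89.

89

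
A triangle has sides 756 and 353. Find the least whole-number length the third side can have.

404

The third side must be strictly greater than |756 − 353| = 403.
The smallest integer above 403 is 404.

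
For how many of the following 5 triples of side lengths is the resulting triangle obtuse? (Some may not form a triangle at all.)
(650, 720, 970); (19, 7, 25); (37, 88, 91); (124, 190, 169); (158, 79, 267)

1

(650,720,970): 650²+720² = 940900 = 970² → right
(19,7,25): 7²+19² = 410 < 625 = 25² → obtuse
(37,88,91): 37²+88² = 9113 > 8281 = 91² → acute
(124,190,169): 124²+169² = 43937 > 36100 = 190² → acute
(158,79,267): 79+158 ≤ 267, not a triangle
1 of the 5 is obtuse.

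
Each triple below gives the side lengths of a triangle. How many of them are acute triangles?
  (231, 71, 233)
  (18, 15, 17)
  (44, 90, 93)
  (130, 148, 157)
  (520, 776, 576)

(231,71,233): 71²+231² = 58402 > 54289 = 233² → acute
(18,15,17): 15²+17² = 514 > 324 = 18² → acute
(44,90,93): 44²+90² = 10036 > 8649 = 93² → acute
(130,148,157): 130²+148² = 38804 > 24649 = 157² → acute
(520,776,576): 520²+576² = 602176 = 776² → right
4 of the 5 are acute.

4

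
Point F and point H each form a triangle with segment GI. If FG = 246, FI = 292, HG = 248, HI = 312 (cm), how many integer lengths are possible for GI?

473

From triangle FGI: 46 < GI < 538.
From triangle HGI: 64 < GI < 560.
Intersection: 64 < GI < 538, so integers 65 through 537: 473 values.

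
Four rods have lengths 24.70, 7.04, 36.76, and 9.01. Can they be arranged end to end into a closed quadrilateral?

A quadrilateral exists iff every side is shorter than the sum of the others — equivalently, the longest side is less than the sum of the rest.
Longest side 36.76 < 40.75 (sum of the remaining 3), so yes.

Yes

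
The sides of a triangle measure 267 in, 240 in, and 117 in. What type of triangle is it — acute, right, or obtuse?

Compare the square of the longest side to the sum of squares of the other two: 117² + 240² = 71289 = 267².

right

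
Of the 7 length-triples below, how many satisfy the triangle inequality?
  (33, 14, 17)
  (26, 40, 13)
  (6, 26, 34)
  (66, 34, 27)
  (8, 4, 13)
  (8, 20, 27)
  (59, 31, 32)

2

(14,17,33): 14+17 ≤ 33 → not valid
(13,26,40): 13+26 ≤ 40 → not valid
(6,26,34): 6+26 ≤ 34 → not valid
(27,34,66): 27+34 ≤ 66 → not valid
(4,8,13): 4+8 ≤ 13 → not valid
(8,20,27): 8+20 > 27 → valid
(31,32,59): 31+32 > 59 → valid
2 of the 7 triples form a triangle.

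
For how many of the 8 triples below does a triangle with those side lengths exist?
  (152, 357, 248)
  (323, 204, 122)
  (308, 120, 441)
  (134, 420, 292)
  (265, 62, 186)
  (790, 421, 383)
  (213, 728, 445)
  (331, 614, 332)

(152,248,357): 152+248 > 357 → valid
(122,204,323): 122+204 > 323 → valid
(120,308,441): 120+308 ≤ 441 → not valid
(134,292,420): 134+292 > 420 → valid
(62,186,265): 62+186 ≤ 265 → not valid
(383,421,790): 383+421 > 790 → valid
(213,445,728): 213+445 ≤ 728 → not valid
(331,332,614): 331+332 > 614 → valid
5 of the 8 triples form a triangle.

5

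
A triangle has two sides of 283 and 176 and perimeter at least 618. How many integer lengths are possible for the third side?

Triangle inequality: 107 < x < 459. Perimeter ≥ 618 gives x ≥ 618 − 283 − 176 = 159.
So 159 ≤ x < 459; integers 159 through 458: 300 values.

300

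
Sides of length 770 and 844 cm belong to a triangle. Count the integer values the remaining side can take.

1539

The third side lies in the open interval (74, 1614).
Integers from 75 to 1613 inclusive: 1613 − 75 + 1 = 1539.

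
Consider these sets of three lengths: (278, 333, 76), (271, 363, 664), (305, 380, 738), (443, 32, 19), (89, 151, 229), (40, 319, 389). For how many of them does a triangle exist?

2

(76,278,333): 76+278 > 333 → valid
(271,363,664): 271+363 ≤ 664 → not valid
(305,380,738): 305+380 ≤ 738 → not valid
(19,32,443): 19+32 ≤ 443 → not valid
(89,151,229): 89+151 > 229 → valid
(40,319,389): 40+319 ≤ 389 → not valid
2 of the 6 triples form a triangle.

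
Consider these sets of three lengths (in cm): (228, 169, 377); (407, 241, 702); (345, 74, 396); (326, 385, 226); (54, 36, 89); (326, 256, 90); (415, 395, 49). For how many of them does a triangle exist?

(169,228,377): 169+228 > 377 → valid
(241,407,702): 241+407 ≤ 702 → not valid
(74,345,396): 74+345 > 396 → valid
(226,326,385): 226+326 > 385 → valid
(36,54,89): 36+54 > 89 → valid
(90,256,326): 90+256 > 326 → valid
(49,395,415): 49+395 > 415 → valid
6 of the 7 triples form a triangle.

6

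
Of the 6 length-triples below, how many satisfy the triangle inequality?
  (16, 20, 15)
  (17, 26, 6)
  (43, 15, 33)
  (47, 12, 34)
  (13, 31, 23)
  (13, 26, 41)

(15,16,20): 15+16 > 20 → valid
(6,17,26): 6+17 ≤ 26 → not valid
(15,33,43): 15+33 > 43 → valid
(12,34,47): 12+34 ≤ 47 → not valid
(13,23,31): 13+23 > 31 → valid
(13,26,41): 13+26 ≤ 41 → not valid
3 of the 6 triples form a triangle.

3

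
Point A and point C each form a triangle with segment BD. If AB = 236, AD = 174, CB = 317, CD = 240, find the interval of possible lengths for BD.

From triangle ABD: |236 − 174| < BD < 236 + 174, i.e. 62 < BD < 410.
From triangle CBD: 77 < BD < 557.
Both must hold, so BD lies in the intersection.

77 < BD < 410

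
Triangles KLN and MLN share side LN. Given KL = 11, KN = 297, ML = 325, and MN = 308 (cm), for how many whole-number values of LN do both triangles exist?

21

From triangle KLN: 286 < LN < 308.
From triangle MLN: 17 < LN < 633.
Intersection: 286 < LN < 308, so integers 287 through 307: 21 values.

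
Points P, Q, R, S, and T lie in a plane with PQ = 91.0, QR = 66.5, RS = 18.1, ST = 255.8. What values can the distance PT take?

80.2 ≤ PT ≤ 431.4

The maximum is all hops collinear in one direction: 91.0 + 66.5 + 18.1 + 255.8 = 431.4.
The longest hop is 255.8; the others sum to 175.6. Folding the others back against it leaves at least 255.8 − 175.6 = 80.2.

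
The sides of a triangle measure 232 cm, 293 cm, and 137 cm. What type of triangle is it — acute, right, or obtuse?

Compare the square of the longest side to the sum of squares of the other two: 137² + 232² = 72593 < 85849 = 293².

obtuse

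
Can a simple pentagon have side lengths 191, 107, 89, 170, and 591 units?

No

For a pentagon, each side must be shorter than the sum of the others.
Here the longest side is 591, but the remaining 4 sides sum to only 557.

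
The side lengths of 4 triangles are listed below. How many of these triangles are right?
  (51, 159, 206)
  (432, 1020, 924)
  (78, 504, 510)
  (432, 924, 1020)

(51,159,206): 51²+159² = 27882 < 42436 = 206² → obtuse
(432,1020,924): 432²+924² = 1040400 = 1020² → right
(78,504,510): 78²+504² = 260100 = 510² → right
(432,924,1020): 432²+924² = 1040400 = 1020² → right
3 of the 4 are right.

3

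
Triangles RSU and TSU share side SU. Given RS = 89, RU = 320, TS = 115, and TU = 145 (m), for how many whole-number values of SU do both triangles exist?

From triangle RSU: 231 < SU < 409.
From triangle TSU: 30 < SU < 260.
Intersection: 231 < SU < 260, so integers 232 through 259: 28 values.

28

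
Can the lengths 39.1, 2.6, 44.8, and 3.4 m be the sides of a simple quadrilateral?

Yes

A quadrilateral exists iff every side is shorter than the sum of the others — equivalently, the longest side is less than the sum of the rest.
Longest side 44.8 < 45.1 (sum of the remaining 3), so yes.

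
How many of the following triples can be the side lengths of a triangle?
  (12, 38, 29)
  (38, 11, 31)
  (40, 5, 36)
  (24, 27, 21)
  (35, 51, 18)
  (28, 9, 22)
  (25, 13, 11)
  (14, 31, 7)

6

(12,29,38): 12+29 > 38 → valid
(11,31,38): 11+31 > 38 → valid
(5,36,40): 5+36 > 40 → valid
(21,24,27): 21+24 > 27 → valid
(18,35,51): 18+35 > 51 → valid
(9,22,28): 9+22 > 28 → valid
(11,13,25): 11+13 ≤ 25 → not valid
(7,14,31): 7+14 ≤ 31 → not valid
6 of the 8 triples form a triangle.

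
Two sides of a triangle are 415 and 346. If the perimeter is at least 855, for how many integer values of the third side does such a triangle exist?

667

Triangle inequality: 69 < x < 761. Perimeter ≥ 855 gives x ≥ 855 − 415 − 346 = 94.
So 94 ≤ x < 761; integers 94 through 760: 667 values.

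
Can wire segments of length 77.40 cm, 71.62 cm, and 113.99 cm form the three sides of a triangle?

Yes

The longest side is 113.99, and the other two sum to 149.02.
Since 149.02 > 113.99, the triangle inequality holds.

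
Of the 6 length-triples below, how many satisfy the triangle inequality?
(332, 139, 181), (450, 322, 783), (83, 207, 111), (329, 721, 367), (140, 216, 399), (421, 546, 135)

1

(139,181,332): 139+181 ≤ 332 → not valid
(322,450,783): 322+450 ≤ 783 → not valid
(83,111,207): 83+111 ≤ 207 → not valid
(329,367,721): 329+367 ≤ 721 → not valid
(140,216,399): 140+216 ≤ 399 → not valid
(135,421,546): 135+421 > 546 → valid
1 of the 6 triples forms a triangle.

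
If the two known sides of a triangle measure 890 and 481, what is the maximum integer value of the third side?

The third side must be strictly less than 890 + 481 = 1371.
The largest integer below 1371 is 1370.

1370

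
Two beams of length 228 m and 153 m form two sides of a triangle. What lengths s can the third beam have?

75 < s < 381

By the triangle inequality, s must be less than 228 + 153 = 381 and greater than |228 − 153| = 75.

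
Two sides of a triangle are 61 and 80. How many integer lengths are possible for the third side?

The third side lies in the open interval (19, 141).
Integers from 20 to 140 inclusive: 140 − 20 + 1 = 121.

121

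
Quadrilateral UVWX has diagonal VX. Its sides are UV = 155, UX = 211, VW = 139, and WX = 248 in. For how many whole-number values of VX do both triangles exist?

From triangle UVX: 56 < VX < 366.
From triangle WVX: 109 < VX < 387.
Intersection: 109 < VX < 366, so integers 110 through 365: 256 values.

256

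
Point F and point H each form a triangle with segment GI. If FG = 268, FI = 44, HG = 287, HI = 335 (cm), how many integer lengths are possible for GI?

87

From triangle FGI: 224 < GI < 312.
From triangle HGI: 48 < GI < 622.
Intersection: 224 < GI < 312, so integers 225 through 311: 87 values.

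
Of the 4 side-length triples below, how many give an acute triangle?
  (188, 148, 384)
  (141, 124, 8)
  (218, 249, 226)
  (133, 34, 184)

1

(188,148,384): 148+188 ≤ 384, not a triangle
(141,124,8): 8+124 ≤ 141, not a triangle
(218,249,226): 218²+226² = 98600 > 62001 = 249² → acute
(133,34,184): 34+133 ≤ 184, not a triangle
1 of the 4 is acute.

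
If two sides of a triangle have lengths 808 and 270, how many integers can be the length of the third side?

539

The third side lies in the open interval (538, 1078).
Integers from 539 to 1077 inclusive: 1077 − 539 + 1 = 539.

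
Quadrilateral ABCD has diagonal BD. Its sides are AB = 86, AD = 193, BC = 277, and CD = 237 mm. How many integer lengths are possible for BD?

171

From triangle ABD: 107 < BD < 279.
From triangle CBD: 40 < BD < 514.
Intersection: 107 < BD < 279, so integers 108 through 278: 171 values.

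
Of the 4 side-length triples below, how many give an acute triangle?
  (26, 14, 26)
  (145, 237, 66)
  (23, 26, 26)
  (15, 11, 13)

3

(26,14,26): 14²+26² = 872 > 676 = 26² → acute
(145,237,66): 66+145 ≤ 237, not a triangle
(23,26,26): 23²+26² = 1205 > 676 = 26² → acute
(15,11,13): 11²+13² = 290 > 225 = 15² → acute
3 of the 4 are acute.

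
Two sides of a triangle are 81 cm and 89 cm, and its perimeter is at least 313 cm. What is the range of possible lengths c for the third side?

143 ≤ c < 170 cm

Triangle inequality alone gives 8 < c < 170.
The perimeter condition gives c ≥ 313 − 81 − 89 = 143.
Intersecting the two: 143 ≤ c < 170.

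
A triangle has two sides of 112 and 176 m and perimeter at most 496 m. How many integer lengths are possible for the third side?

Triangle inequality: 64 < x < 288. Perimeter ≤ 496 gives x ≤ 496 − 112 − 176 = 208.
So 64 < x ≤ 208; integers 65 through 208: 144 values.

144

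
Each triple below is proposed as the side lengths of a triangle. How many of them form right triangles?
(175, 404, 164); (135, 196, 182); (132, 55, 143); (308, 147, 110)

(175,404,164): 164+175 ≤ 404, not a triangle
(135,196,182): 135²+182² = 51349 > 38416 = 196² → acute
(132,55,143): 55²+132² = 20449 = 143² → right
(308,147,110): 110+147 ≤ 308, not a triangle
1 of the 4 is right.

1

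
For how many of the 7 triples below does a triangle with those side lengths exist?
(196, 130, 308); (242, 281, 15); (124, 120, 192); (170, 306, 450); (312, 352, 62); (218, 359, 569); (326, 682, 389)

6

(130,196,308): 130+196 > 308 → valid
(15,242,281): 15+242 ≤ 281 → not valid
(120,124,192): 120+124 > 192 → valid
(170,306,450): 170+306 > 450 → valid
(62,312,352): 62+312 > 352 → valid
(218,359,569): 218+359 > 569 → valid
(326,389,682): 326+389 > 682 → valid
6 of the 7 triples form a triangle.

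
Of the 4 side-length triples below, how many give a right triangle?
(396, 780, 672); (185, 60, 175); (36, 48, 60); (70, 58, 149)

(396,780,672): 396²+672² = 608400 = 780² → right
(185,60,175): 60²+175² = 34225 = 185² → right
(36,48,60): 36²+48² = 3600 = 60² → right
(70,58,149): 58+70 ≤ 149, not a triangle
3 of the 4 are right.

3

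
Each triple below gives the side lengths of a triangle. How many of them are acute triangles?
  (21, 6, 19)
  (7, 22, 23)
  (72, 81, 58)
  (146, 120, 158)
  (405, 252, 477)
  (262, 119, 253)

4

(21,6,19): 6²+19² = 397 < 441 = 21² → obtuse
(7,22,23): 7²+22² = 533 > 529 = 23² → acute
(72,81,58): 58²+72² = 8548 > 6561 = 81² → acute
(146,120,158): 120²+146² = 35716 > 24964 = 158² → acute
(405,252,477): 252²+405² = 227529 = 477² → right
(262,119,253): 119²+253² = 78170 > 68644 = 262² → acute
4 of the 6 are acute.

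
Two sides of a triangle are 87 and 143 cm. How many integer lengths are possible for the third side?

The third side lies in the open interval (56, 230).
Integers from 57 to 229 inclusive: 229 − 57 + 1 = 173.

173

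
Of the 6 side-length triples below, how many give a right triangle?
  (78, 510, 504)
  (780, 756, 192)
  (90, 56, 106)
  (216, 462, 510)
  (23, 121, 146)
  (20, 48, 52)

5

(78,510,504): 78²+504² = 260100 = 510² → right
(780,756,192): 192²+756² = 608400 = 780² → right
(90,56,106): 56²+90² = 11236 = 106² → right
(216,462,510): 216²+462² = 260100 = 510² → right
(23,121,146): 23+121 ≤ 146, not a triangle
(20,48,52): 20²+48² = 2704 = 52² → right
5 of the 6 are right.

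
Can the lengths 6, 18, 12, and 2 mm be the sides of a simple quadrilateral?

Yes

A quadrilateral exists iff every side is shorter than the sum of the others — equivalently, the longest side is less than the sum of the rest.
Longest side 18 < 20 (sum of the remaining 3), so yes.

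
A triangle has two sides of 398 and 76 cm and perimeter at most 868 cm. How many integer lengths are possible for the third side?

72

Triangle inequality: 322 < x < 474. Perimeter ≤ 868 gives x ≤ 868 − 398 − 76 = 394.
So 322 < x ≤ 394; integers 323 through 394: 72 values.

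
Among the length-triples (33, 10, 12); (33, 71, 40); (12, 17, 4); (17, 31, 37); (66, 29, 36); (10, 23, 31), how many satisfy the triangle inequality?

3

(10,12,33): 10+12 ≤ 33 → not valid
(33,40,71): 33+40 > 71 → valid
(4,12,17): 4+12 ≤ 17 → not valid
(17,31,37): 17+31 > 37 → valid
(29,36,66): 29+36 ≤ 66 → not valid
(10,23,31): 10+23 > 31 → valid
3 of the 6 triples form a triangle.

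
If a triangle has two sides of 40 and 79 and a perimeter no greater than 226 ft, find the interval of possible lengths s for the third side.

Triangle inequality alone gives 39 < s < 119.
The perimeter condition gives s ≤ 226 − 40 − 79 = 107.
Intersecting the two: 39 < s ≤ 107.

39 < s ≤ 107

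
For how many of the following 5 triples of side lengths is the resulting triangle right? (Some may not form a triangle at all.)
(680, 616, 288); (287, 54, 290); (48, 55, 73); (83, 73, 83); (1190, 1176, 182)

(680,616,288): 288²+616² = 462400 = 680² → right
(287,54,290): 54²+287² = 85285 > 84100 = 290² → acute
(48,55,73): 48²+55² = 5329 = 73² → right
(83,73,83): 73²+83² = 12218 > 6889 = 83² → acute
(1190,1176,182): 182²+1176² = 1416100 = 1190² → right
3 of the 5 are right.

3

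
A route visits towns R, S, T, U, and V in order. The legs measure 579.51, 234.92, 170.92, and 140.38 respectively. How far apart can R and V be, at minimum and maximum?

33.29 ≤ RV ≤ 1125.73

The maximum is all hops collinear in one direction: 579.51 + 234.92 + 170.92 + 140.38 = 1125.73.
The longest hop is 579.51; the others sum to 546.22. Folding the others back against it leaves at least 579.51 − 546.22 = 33.29.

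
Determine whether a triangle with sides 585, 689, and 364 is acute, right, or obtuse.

Compare the square of the longest side to the sum of squares of the other two: 364² + 585² = 474721 = 689².

right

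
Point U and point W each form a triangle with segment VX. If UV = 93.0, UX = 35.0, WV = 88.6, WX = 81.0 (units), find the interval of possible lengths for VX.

58.0 < VX < 128.0

From triangle UVX: |93.0 − 35.0| < VX < 93.0 + 35.0, i.e. 58.0 < VX < 128.0.
From triangle WVX: 7.6 < VX < 169.6.
Both must hold, so VX lies in the intersection.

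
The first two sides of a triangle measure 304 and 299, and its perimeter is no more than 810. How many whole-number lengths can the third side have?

Triangle inequality: 5 < x < 603. Perimeter ≤ 810 gives x ≤ 810 − 304 − 299 = 207.
So 5 < x ≤ 207; integers 6 through 207: 202 values.

202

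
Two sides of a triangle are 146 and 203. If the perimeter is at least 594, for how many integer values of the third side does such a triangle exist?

Triangle inequality: 57 < x < 349. Perimeter ≥ 594 gives x ≥ 594 − 146 − 203 = 245.
So 245 ≤ x < 349; integers 245 through 348: 104 values.

104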